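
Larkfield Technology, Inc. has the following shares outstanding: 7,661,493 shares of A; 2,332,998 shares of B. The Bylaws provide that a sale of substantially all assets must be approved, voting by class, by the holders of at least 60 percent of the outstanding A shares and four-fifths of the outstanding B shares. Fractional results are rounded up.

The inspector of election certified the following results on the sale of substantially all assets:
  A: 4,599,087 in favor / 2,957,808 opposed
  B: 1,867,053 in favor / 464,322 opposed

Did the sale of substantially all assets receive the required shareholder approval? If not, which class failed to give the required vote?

Approved — every class gave the required vote.

A: 3/5 of 7661493 = 4596895.80, rounded up to 4596896; 4,596,896 required, 4,599,087 in favor — approved.
B: 4/5 of 2332998 = 1866398.40, rounded up to 1866399; 1,866,399 required, 1,867,053 in favor — approved.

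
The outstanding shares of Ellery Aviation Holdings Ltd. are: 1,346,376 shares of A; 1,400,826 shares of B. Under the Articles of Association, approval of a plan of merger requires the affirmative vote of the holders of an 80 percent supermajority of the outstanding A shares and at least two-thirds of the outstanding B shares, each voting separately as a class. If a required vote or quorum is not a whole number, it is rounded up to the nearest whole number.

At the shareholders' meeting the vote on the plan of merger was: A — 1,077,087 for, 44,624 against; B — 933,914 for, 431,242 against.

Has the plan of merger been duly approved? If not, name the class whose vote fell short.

Not approved — the A shares did not give the required vote.

A: 4/5 of 1346376 = 1077100.80, rounded up to 1077101; 1,077,101 required, 1,077,087 in favor — not approved.
B: 2/3 of 1400826 = 933884; 933,884 required, 933,914 in favor — approved.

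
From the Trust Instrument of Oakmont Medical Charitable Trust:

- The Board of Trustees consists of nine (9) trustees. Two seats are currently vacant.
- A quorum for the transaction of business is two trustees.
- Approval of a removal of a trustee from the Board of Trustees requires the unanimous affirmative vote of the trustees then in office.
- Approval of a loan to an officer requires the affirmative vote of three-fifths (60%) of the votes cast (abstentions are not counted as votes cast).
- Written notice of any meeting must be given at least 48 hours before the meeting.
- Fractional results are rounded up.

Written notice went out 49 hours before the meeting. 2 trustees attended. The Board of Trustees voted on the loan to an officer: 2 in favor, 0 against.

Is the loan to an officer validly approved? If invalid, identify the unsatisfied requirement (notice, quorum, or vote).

Valid — all requirements satisfied.

Notice: 49 hours given; 48 required (49 ≥ 48). Satisfied.
Quorum: 2 present; quorum is 2. Satisfied.
Vote: the loan to an officer requires three-fifths of the votes cast (2). 3/5 of 2 = 1.20, rounded up to 2, so 2 affirmative votes are needed; 2 voted in favor. Satisfied.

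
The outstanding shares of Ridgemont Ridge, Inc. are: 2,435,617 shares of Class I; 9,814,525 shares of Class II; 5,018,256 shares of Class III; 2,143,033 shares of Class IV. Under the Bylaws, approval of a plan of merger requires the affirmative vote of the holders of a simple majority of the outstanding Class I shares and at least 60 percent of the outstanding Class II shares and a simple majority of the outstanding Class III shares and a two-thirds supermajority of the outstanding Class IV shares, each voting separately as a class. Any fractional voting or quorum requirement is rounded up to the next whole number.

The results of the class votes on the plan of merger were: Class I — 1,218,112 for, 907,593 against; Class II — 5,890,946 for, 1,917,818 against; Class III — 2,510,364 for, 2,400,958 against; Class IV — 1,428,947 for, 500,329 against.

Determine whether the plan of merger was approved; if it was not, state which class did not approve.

Approved — every class gave the required vote.

Class I: a majority of 2435617 is 1217809; 1,217,809 required, 1,218,112 in favor — approved.
Class II: 3/5 of 9814525 = 5888715; 5,888,715 required, 5,890,946 in favor — approved.
Class III: a majority of 5018256 is 2509129; 2,509,129 required, 2,510,364 in favor — approved.
Class IV: 2/3 of 2143033 = 1428688.67, rounded up to 1428689; 1,428,689 required, 1,428,947 in favor — approved.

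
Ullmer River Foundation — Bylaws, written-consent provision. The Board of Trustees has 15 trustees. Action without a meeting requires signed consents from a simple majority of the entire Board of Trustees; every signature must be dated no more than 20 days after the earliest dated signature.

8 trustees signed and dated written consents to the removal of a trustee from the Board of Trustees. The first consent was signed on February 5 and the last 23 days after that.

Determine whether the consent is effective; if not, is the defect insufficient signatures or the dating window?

Signatures required: a simple majority of 15 — a majority of 15 is 8, so 8 needed; 8 signed. Sufficient.
Dating window: the latest signature is 23 days after the earliest; the limit is 20 days. Outside the window.

Not effective — dating-window requirement not satisfied.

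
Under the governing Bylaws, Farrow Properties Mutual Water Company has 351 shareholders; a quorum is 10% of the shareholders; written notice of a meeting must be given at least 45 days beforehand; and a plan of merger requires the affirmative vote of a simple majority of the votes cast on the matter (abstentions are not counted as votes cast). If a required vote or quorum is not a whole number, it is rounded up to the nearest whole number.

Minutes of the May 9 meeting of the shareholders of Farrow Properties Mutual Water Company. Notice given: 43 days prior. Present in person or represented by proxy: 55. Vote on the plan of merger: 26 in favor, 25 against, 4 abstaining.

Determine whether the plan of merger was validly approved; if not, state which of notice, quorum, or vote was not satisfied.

Invalid — notice requirement not satisfied.

Notice: 43 days given; 45 required. Not satisfied.
Quorum: 10% of 351 = 35.10, rounded up to 36; 55 present. Satisfied.
Vote: requires a majority of the votes cast (55 − 4 abstaining = 51); a majority of 51 is 26, so 26 needed; 26 in favor. Satisfied.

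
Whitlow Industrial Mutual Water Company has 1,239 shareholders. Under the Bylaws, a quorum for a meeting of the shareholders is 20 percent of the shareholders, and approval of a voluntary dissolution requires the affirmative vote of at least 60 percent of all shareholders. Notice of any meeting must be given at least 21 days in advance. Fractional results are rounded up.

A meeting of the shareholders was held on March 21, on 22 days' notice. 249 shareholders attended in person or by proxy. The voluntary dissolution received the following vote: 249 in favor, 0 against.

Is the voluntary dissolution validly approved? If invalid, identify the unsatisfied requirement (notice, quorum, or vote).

Notice: 22 days given; 21 required. Satisfied.
Quorum: 20% of 1,239 = 247.80, rounded up to 248; 249 present. Satisfied.
Vote: requires three-fifths of all shareholders (1,239); 3/5 of 1239 = 743.40, rounded up to 744, so 744 needed; 249 in favor. Not satisfied.

Invalid — vote requirement not satisfied.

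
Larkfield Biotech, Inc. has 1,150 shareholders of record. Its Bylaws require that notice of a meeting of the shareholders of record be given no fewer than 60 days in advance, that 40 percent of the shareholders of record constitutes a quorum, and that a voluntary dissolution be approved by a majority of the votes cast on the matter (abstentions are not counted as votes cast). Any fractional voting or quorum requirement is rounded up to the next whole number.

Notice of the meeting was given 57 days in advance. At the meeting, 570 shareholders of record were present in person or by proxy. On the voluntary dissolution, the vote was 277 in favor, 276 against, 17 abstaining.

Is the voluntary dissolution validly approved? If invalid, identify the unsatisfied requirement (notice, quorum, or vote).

Notice: 57 days given; 60 required. Not satisfied.
Quorum: 40% of 1,150 = 460; 570 present. Satisfied.
Vote: requires a majority of the votes cast (570 − 17 abstaining = 553); a majority of 553 is 277, so 277 needed; 277 in favor. Satisfied.

Invalid — notice requirement not satisfied.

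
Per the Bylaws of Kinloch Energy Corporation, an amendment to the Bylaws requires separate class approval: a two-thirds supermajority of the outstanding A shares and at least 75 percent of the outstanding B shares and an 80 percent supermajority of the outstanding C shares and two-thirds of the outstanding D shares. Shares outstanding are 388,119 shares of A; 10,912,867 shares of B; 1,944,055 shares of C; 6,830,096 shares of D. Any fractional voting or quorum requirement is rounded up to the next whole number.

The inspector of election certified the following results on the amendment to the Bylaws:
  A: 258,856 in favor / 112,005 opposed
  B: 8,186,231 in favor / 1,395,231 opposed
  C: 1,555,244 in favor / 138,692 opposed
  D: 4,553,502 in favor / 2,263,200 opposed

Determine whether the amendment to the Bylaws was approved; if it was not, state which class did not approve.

Approved — every class gave the required vote.

A: 2/3 of 388119 = 258746; 258,746 required, 258,856 in favor — approved.
B: 3/4 of 10912867 = 8184650.25, rounded up to 8184651; 8,184,651 required, 8,186,231 in favor — approved.
C: 4/5 of 1944055 = 1555244; 1,555,244 required, 1,555,244 in favor — approved.
D: 2/3 of 6830096 = 4553397.33, rounded up to 4553398; 4,553,398 required, 4,553,502 in favor — approved.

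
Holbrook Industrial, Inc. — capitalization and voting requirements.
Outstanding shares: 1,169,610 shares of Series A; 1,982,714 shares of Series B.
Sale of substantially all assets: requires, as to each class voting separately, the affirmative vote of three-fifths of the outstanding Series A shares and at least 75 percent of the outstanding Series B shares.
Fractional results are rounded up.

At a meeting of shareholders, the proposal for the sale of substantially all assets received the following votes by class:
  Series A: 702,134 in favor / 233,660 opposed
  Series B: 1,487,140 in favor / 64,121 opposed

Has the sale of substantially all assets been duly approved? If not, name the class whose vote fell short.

Series A: 3/5 of 1169610 = 701766; 701,766 required, 702,134 in favor — approved.
Series B: 3/4 of 1982714 = 1487035.50, rounded up to 1487036; 1,487,036 required, 1,487,140 in favor — approved.

Approved — every class gave the required vote.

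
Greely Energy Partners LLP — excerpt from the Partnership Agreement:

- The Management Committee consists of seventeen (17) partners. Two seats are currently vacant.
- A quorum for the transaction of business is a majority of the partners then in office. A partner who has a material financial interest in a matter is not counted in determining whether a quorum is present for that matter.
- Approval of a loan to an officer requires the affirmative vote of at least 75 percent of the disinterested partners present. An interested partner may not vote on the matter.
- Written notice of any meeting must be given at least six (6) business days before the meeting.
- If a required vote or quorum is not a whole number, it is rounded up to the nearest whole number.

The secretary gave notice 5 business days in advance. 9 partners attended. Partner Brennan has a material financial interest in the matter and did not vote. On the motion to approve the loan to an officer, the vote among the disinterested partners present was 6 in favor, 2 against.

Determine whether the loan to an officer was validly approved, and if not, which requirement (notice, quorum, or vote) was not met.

Notice: 5 business days given; 6 required (5 < 6). Not satisfied.
Quorum: 9 present, but the 1 interested partner does not count, leaving 8. Quorum is 8. Satisfied.
Vote: the loan to an officer requires three-fourths of the disinterested partners present (9 − 1 = 8). 3/4 of 8 = 6, so 6 affirmative votes are needed; 6 voted in favor. Satisfied.

Invalid — notice requirement not satisfied.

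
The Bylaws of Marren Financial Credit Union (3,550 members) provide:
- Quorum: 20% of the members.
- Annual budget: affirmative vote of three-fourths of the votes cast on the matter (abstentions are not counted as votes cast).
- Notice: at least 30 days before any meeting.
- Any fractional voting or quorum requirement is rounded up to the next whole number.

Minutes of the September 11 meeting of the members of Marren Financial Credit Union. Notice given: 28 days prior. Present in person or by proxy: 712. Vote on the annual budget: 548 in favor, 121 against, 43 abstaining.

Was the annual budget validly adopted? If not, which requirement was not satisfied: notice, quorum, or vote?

Notice: 28 days given; 30 required. Not satisfied.
Quorum: 20% of 3,550 = 710; 712 present. Satisfied.
Vote: requires three-fourths of the votes cast (712 − 43 abstaining = 669); 3/4 of 669 = 501.75, rounded up to 502, so 502 needed; 548 in favor. Satisfied.

Invalid — notice requirement not satisfied.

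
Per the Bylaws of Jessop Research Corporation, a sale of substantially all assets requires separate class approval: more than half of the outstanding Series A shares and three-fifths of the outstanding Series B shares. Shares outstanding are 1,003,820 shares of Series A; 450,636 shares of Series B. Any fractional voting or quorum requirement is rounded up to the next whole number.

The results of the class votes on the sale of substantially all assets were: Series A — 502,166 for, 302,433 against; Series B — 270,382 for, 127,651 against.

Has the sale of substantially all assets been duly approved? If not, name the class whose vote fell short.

Series A: a majority of 1003820 is 501911; 501,911 required, 502,166 in favor — approved.
Series B: 3/5 of 450636 = 270381.60, rounded up to 270382; 270,382 required, 270,382 in favor — approved.

Approved — every class gave the required vote.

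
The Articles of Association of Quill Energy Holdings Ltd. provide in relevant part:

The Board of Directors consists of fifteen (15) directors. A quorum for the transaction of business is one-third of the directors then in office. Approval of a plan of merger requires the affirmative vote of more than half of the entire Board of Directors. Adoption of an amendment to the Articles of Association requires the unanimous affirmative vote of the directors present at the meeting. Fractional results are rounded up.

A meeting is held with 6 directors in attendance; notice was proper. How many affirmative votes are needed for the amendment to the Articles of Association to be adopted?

The amendment to the Articles of Association requires the unanimous vote of the directors present (6).
Unanimous means all 6.

6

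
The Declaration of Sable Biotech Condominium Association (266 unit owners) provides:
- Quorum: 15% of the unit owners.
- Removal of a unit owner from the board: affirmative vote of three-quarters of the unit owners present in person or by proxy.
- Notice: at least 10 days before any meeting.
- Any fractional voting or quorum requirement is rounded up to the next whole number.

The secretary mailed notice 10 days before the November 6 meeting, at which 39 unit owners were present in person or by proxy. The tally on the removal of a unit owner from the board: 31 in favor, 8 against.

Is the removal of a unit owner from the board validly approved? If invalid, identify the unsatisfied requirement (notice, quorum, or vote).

Invalid — quorum requirement not satisfied.

Notice: 10 days given; 10 required. Satisfied.
Quorum: 15% of 266 = 39.90, rounded up to 40; 39 present. Not satisfied.
Vote: requires three-fourths of those present (39); 3/4 of 39 = 29.25, rounded up to 30, so 30 needed; 31 in favor. Satisfied.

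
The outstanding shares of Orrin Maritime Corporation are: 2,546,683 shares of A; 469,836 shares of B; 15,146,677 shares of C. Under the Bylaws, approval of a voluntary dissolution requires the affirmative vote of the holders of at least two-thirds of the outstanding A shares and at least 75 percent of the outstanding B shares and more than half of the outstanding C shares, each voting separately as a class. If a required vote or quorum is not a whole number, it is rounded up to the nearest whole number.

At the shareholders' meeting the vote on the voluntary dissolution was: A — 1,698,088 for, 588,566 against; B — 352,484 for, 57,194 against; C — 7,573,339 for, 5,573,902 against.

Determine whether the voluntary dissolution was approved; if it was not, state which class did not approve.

Approved — every class gave the required vote.

A: 2/3 of 2546683 = 1697788.67, rounded up to 1697789; 1,697,789 required, 1,698,088 in favor — approved.
B: 3/4 of 469836 = 352377; 352,377 required, 352,484 in favor — approved.
C: a majority of 15146677 is 7573339; 7,573,339 required, 7,573,339 in favor — approved.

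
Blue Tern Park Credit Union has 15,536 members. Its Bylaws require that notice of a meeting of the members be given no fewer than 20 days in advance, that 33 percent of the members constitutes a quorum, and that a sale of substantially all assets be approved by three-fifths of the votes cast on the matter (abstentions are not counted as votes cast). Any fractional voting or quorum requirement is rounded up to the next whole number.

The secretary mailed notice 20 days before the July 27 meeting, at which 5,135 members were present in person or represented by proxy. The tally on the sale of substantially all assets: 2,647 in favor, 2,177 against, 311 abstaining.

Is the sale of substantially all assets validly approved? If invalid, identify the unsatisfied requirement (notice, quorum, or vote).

Invalid — vote requirement not satisfied.

Notice: 20 days given; 20 required. Satisfied.
Quorum: 33% of 15,536 = 5,126.88, rounded up to 5,127; 5,135 present. Satisfied.
Vote: requires three-fifths of the votes cast (5,135 − 311 abstaining = 4,824); 3/5 of 4824 = 2894.40, rounded up to 2895, so 2,895 needed; 2,647 in favor. Not satisfied.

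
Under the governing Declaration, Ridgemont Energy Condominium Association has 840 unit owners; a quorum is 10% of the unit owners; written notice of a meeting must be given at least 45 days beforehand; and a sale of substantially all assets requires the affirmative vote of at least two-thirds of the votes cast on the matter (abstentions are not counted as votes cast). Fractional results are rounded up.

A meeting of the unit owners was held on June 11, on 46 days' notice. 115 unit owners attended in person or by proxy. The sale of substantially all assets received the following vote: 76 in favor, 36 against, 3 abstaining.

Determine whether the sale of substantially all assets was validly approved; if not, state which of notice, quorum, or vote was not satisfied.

Valid — all requirements satisfied.

Notice: 46 days given; 45 required. Satisfied.
Quorum: 10% of 840 = 84; 115 present. Satisfied.
Vote: requires two-thirds of the votes cast (115 − 3 abstaining = 112); 2/3 of 112 = 74.67, rounded up to 75, so 75 needed; 76 in favor. Satisfied.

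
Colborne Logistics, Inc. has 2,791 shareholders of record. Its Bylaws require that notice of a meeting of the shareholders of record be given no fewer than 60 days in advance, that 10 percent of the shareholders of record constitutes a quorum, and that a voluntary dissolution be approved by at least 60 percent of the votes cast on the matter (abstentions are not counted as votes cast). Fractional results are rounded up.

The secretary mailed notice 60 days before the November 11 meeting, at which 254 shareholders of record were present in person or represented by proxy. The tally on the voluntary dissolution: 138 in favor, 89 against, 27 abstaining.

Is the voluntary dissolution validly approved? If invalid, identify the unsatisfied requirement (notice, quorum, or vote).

Invalid — quorum requirement not satisfied.

Notice: 60 days given; 60 required. Satisfied.
Quorum: 10% of 2,791 = 279.10, rounded up to 280; 254 present. Not satisfied.
Vote: requires three-fifths of the votes cast (254 − 27 abstaining = 227); 3/5 of 227 = 136.20, rounded up to 137, so 137 needed; 138 in favor. Satisfied.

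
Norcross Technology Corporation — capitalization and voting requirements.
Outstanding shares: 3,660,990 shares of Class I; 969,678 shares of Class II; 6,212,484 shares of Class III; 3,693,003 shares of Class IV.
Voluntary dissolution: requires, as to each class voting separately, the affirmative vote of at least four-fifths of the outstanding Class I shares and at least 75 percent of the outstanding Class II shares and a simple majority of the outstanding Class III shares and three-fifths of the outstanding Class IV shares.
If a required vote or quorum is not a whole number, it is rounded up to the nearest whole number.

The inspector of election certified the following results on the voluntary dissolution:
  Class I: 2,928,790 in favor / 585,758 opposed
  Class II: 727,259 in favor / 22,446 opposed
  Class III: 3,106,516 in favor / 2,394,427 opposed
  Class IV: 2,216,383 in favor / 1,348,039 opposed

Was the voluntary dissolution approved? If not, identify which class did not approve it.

Not approved — the Class I shares did not give the required vote.

Class I: 4/5 of 3660990 = 2928792; 2,928,792 required, 2,928,790 in favor — not approved.
Class II: 3/4 of 969678 = 727258.50, rounded up to 727259; 727,259 required, 727,259 in favor — approved.
Class III: a majority of 6212484 is 3106243; 3,106,243 required, 3,106,516 in favor — approved.
Class IV: 3/5 of 3693003 = 2215801.80, rounded up to 2215802; 2,215,802 required, 2,216,383 in favor — approved.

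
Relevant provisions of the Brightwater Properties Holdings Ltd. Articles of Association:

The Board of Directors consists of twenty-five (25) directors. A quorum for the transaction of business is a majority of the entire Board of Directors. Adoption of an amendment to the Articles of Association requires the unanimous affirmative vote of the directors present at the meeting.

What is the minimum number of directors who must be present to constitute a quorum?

13

A majority of 25 is 13.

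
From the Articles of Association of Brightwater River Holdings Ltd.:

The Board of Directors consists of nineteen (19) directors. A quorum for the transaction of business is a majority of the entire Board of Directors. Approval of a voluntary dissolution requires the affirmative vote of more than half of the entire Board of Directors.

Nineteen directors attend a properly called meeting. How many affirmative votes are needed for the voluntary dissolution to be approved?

10

The voluntary dissolution requires a majority of the entire Board of Directors (19).
A majority of 19 is 10.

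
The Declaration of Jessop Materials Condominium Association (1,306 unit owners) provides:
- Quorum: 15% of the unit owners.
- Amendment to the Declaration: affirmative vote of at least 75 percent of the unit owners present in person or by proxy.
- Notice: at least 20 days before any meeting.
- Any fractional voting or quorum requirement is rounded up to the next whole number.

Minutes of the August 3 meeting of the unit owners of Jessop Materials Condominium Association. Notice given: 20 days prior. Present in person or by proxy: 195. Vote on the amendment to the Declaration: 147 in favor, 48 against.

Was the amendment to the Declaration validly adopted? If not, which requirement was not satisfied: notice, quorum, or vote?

Notice: 20 days given; 20 required. Satisfied.
Quorum: 15% of 1,306 = 195.90, rounded up to 196; 195 present. Not satisfied.
Vote: requires three-fourths of those present (195); 3/4 of 195 = 146.25, rounded up to 147, so 147 needed; 147 in favor. Satisfied.

Invalid — quorum requirement not satisfied.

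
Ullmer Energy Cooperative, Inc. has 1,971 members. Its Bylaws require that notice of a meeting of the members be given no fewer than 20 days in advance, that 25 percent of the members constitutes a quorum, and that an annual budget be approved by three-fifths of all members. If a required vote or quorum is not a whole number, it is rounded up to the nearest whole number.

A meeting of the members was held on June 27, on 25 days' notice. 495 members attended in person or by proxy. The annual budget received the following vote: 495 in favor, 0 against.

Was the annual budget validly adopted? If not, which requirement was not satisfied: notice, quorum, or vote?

Notice: 25 days given; 20 required. Satisfied.
Quorum: 25% of 1,971 = 492.75, rounded up to 493; 495 present. Satisfied.
Vote: requires three-fifths of all members (1,971); 3/5 of 1971 = 1182.60, rounded up to 1183, so 1,183 needed; 495 in favor. Not satisfied.

Invalid — vote requirement not satisfied.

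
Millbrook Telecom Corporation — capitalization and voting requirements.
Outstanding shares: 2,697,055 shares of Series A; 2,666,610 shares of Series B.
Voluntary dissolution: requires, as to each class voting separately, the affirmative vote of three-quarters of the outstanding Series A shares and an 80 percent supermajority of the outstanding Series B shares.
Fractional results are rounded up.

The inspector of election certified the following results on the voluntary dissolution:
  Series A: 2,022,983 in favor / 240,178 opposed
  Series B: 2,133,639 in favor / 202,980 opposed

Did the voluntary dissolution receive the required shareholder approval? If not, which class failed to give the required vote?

Series A: 3/4 of 2697055 = 2022791.25, rounded up to 2022792; 2,022,792 required, 2,022,983 in favor — approved.
Series B: 4/5 of 2666610 = 2133288; 2,133,288 required, 2,133,639 in favor — approved.

Approved — every class gave the required vote.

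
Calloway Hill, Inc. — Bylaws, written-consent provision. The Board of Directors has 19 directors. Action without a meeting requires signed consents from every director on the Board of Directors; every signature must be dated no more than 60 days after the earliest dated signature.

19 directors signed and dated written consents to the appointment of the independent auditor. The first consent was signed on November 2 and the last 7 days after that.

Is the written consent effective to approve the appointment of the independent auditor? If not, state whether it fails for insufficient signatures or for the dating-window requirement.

Signatures required: the unanimous vote of 19 — unanimous means all 19, so 19 needed; 19 signed. Sufficient.
Dating window: the latest signature is 7 days after the earliest; the limit is 60 days. Within the window.

Effective — both the signature and dating-window requirements are satisfied.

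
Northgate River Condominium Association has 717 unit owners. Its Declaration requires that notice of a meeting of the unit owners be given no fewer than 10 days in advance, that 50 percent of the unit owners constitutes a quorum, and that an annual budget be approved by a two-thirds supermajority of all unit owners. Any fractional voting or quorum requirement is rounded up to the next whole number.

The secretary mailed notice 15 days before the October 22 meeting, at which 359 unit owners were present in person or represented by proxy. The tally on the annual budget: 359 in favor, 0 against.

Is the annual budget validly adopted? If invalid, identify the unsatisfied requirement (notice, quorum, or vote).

Notice: 15 days given; 10 required. Satisfied.
Quorum: 50% of 717 = 358.50, rounded up to 359; 359 present. Satisfied.
Vote: requires two-thirds of all unit owners (717); 2/3 of 717 = 478, so 478 needed; 359 in favor. Not satisfied.

Invalid — vote requirement not satisfied.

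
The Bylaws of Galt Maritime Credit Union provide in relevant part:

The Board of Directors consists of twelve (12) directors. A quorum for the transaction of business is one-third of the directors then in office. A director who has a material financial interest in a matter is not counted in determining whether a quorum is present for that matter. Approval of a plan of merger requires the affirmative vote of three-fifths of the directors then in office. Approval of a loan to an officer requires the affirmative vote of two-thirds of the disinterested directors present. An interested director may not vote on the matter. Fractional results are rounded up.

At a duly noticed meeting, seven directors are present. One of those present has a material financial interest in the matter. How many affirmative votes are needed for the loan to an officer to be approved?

The loan to an officer requires two-thirds of the disinterested directors present (7 − 1 = 6).
2/3 of 6 = 4.

4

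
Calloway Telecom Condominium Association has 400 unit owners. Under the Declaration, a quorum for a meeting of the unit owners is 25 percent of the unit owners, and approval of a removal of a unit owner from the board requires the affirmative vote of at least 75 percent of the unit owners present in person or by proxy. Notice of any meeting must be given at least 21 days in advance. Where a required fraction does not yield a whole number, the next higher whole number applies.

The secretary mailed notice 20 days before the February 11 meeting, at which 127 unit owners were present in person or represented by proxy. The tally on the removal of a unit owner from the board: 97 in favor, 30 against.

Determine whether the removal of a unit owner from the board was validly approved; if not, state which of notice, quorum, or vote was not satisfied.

Notice: 20 days given; 21 required. Not satisfied.
Quorum: 25% of 400 = 100; 127 present. Satisfied.
Vote: requires three-fourths of those present (127); 3/4 of 127 = 95.25, rounded up to 96, so 96 needed; 97 in favor. Satisfied.

Invalid — notice requirement not satisfied.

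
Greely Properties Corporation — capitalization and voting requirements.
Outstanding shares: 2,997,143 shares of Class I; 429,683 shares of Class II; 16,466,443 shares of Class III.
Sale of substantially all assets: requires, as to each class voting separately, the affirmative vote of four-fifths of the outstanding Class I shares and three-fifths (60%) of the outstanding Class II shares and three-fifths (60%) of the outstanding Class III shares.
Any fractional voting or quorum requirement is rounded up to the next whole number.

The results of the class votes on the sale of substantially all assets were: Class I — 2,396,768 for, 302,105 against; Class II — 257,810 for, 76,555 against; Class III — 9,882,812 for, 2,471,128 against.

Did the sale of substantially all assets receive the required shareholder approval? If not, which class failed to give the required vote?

Class I: 4/5 of 2997143 = 2397714.40, rounded up to 2397715; 2,397,715 required, 2,396,768 in favor — not approved.
Class II: 3/5 of 429683 = 257809.80, rounded up to 257810; 257,810 required, 257,810 in favor — approved.
Class III: 3/5 of 16466443 = 9879865.80, rounded up to 9879866; 9,879,866 required, 9,882,812 in favor — approved.

Not approved — the Class I shares did not give the required vote.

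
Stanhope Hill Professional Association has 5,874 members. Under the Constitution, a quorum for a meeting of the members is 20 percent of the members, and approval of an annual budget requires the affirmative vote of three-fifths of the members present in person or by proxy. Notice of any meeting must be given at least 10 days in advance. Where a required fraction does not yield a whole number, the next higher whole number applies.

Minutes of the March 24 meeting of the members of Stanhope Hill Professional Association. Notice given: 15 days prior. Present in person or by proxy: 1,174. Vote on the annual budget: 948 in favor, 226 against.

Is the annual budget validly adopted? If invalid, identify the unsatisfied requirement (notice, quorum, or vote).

Invalid — quorum requirement not satisfied.

Notice: 15 days given; 10 required. Satisfied.
Quorum: 20% of 5,874 = 1,174.80, rounded up to 1,175; 1,174 present. Not satisfied.
Vote: requires three-fifths of those present (1,174); 3/5 of 1174 = 704.40, rounded up to 705, so 705 needed; 948 in favor. Satisfied.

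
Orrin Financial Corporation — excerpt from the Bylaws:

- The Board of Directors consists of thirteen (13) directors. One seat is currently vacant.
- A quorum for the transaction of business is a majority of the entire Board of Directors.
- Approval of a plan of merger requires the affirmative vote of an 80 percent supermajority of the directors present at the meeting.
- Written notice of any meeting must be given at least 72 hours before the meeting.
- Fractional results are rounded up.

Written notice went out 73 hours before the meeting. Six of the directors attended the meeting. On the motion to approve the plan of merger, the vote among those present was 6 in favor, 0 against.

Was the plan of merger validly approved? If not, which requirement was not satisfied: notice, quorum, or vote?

Notice: 73 hours given; 72 required (73 ≥ 72). Satisfied.
Quorum: 6 present; quorum is 7. Not satisfied.
Vote: the plan of merger requires four-fifths of the directors present (6). 4/5 of 6 = 4.80, rounded up to 5, so 5 affirmative votes are needed; 6 voted in favor. Satisfied. (Moot — without a quorum no business can be validly transacted.)

Invalid — quorum requirement not satisfied.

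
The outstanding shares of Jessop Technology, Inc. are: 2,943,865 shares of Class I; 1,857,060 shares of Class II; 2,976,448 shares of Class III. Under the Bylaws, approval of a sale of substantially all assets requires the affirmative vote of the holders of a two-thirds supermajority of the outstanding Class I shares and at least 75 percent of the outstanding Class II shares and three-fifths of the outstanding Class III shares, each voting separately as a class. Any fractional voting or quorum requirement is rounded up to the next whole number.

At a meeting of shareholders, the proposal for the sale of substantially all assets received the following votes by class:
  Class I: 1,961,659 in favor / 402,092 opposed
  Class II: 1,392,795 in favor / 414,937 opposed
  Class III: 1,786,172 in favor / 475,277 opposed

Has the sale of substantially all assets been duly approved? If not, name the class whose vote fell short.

Class I: 2/3 of 2943865 = 1962576.67, rounded up to 1962577; 1,962,577 required, 1,961,659 in favor — not approved.
Class II: 3/4 of 1857060 = 1392795; 1,392,795 required, 1,392,795 in favor — approved.
Class III: 3/5 of 2976448 = 1785868.80, rounded up to 1785869; 1,785,869 required, 1,786,172 in favor — approved.

Not approved — the Class I shares did not give the required vote.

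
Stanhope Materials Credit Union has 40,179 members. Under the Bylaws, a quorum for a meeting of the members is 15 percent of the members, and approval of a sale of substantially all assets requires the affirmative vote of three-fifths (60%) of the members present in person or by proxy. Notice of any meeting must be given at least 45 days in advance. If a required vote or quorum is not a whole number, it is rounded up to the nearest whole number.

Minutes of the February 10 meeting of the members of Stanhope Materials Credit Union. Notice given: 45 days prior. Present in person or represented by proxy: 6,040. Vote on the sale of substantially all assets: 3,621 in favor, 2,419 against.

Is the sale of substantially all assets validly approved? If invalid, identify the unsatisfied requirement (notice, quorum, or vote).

Invalid — vote requirement not satisfied.

Notice: 45 days given; 45 required. Satisfied.
Quorum: 15% of 40,179 = 6,026.85, rounded up to 6,027; 6,040 present. Satisfied.
Vote: requires three-fifths of those present (6,040); 3/5 of 6040 = 3624, so 3,624 needed; 3,621 in favor. Not satisfied.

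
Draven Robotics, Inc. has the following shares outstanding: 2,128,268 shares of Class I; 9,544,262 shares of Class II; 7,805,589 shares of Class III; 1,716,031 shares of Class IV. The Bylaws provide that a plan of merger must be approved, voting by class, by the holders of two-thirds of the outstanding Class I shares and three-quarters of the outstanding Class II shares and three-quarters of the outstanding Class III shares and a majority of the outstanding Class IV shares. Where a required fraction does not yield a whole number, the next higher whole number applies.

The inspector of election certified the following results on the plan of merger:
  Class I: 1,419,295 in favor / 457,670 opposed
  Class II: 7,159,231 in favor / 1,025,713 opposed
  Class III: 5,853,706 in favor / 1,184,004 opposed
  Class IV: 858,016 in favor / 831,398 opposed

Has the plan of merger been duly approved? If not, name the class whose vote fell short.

Class I: 2/3 of 2128268 = 1418845.33, rounded up to 1418846; 1,418,846 required, 1,419,295 in favor — approved.
Class II: 3/4 of 9544262 = 7158196.50, rounded up to 7158197; 7,158,197 required, 7,159,231 in favor — approved.
Class III: 3/4 of 7805589 = 5854191.75, rounded up to 5854192; 5,854,192 required, 5,853,706 in favor — not approved.
Class IV: a majority of 1716031 is 858016; 858,016 required, 858,016 in favor — approved.

Not approved — the Class III shares did not give the required vote.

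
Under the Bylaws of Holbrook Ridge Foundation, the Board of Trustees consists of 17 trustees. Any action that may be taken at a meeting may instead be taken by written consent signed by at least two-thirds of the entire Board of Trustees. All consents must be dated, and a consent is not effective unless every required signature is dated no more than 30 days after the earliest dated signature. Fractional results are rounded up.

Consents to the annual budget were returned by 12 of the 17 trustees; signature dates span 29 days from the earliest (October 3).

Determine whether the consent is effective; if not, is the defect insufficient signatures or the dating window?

Effective — both the signature and dating-window requirements are satisfied.

Signatures required: at least two-thirds of 17 — 2/3 of 17 = 11.33, rounded up to 12, so 12 needed; 12 signed. Sufficient.
Dating window: the latest signature is 29 days after the earliest; the limit is 30 days. Within the window.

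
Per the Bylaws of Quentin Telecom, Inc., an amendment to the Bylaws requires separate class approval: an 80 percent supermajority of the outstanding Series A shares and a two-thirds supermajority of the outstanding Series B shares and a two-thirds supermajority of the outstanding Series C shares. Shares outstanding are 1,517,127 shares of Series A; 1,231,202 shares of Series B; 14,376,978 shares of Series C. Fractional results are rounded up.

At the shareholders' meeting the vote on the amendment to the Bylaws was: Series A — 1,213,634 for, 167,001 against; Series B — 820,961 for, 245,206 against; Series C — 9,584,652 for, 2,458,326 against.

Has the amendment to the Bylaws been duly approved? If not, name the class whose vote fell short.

Series A: 4/5 of 1517127 = 1213701.60, rounded up to 1213702; 1,213,702 required, 1,213,634 in favor — not approved.
Series B: 2/3 of 1231202 = 820801.33, rounded up to 820802; 820,802 required, 820,961 in favor — approved.
Series C: 2/3 of 14376978 = 9584652; 9,584,652 required, 9,584,652 in favor — approved.

Not approved — the Series A shares did not give the required vote.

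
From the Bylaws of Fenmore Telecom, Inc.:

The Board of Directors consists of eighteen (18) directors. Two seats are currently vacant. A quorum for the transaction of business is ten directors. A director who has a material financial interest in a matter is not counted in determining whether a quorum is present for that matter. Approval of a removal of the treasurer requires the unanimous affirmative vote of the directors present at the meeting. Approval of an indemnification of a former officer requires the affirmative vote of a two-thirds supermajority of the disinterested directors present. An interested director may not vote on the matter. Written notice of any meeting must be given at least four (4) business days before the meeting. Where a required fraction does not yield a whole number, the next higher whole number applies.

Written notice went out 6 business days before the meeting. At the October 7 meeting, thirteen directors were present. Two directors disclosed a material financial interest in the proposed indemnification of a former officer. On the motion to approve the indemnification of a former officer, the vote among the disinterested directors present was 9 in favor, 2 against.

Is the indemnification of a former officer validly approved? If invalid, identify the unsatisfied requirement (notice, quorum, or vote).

Notice: 6 business days given; 4 required (6 ≥ 4). Satisfied.
Quorum: 13 present, but the 2 interested directors do not count, leaving 11. Quorum is 10. Satisfied.
Vote: the indemnification of a former officer requires two-thirds of the disinterested directors present (13 − 2 = 11). 2/3 of 11 = 7.33, rounded up to 8, so 8 affirmative votes are needed; 9 voted in favor. Satisfied.

Valid — all requirements satisfied.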